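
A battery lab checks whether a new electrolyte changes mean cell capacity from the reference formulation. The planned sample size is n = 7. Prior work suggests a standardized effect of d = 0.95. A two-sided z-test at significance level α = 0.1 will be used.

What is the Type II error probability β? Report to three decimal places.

Noncentrality parameter: δ = d·√n = 0.95 × √7 = 2.5135
Two-sided α = 0.1 → critical value z_{0.05} = 1.645.
Power = Φ(δ − 1.645) + Φ(−δ − 1.645) = Φ(0.869) + Φ(-4.158) = 0.8075 + 0.0000 = 0.8075.
Type II error: β = 1 − power = 1 − 0.8075 = 0.1925.

β ≈ 0.193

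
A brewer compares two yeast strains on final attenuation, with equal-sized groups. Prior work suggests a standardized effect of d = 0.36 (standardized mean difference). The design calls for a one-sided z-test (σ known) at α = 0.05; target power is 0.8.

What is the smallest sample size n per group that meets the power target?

n = 96 per group

For power 0.8 need Φ(δ − z_{0.05}) = 0.8, so δ = z_{0.05} + z_{0.20} = 1.645 + 0.842 = 2.486.
δ = d·√(n/2) ⇒ n = 2(δ/d)² = 2 × (2.486 / 0.36)² = 95.41.
Round up to the next whole unit.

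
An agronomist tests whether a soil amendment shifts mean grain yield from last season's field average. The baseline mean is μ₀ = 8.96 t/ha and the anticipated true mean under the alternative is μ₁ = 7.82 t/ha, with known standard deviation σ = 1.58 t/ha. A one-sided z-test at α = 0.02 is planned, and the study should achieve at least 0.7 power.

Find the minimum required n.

n = 13

Standardized effect: d = |μ₁ − μ₀| / σ = |7.82 − 8.96| / 1.58 = 0.7215
Set Φ(δ − 2.054) = 0.7; then δ − 2.054 = Φ⁻¹(0.7) = 0.524, giving δ = 2.578.
δ = d·√n ⇒ n = (δ/d)² = (2.578 / 0.7215)² = 12.77.
Round up to the next whole unit.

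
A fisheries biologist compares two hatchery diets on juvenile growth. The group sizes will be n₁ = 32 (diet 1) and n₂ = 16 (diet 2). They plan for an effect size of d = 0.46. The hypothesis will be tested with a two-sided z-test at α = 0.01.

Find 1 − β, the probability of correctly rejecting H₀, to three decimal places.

Power ≈ 0.142

Noncentrality parameter: δ = d / √(1/n₁ + 1/n₂) = 0.46 / √(1/32 + 1/16) = 1.5024
Two-sided α = 0.01 → critical value z_{0.005} = 2.576.
Power = Φ(δ − 2.576) + Φ(−δ − 2.576) = Φ(-1.073) + Φ(-4.078) = 0.1415 + 0.0000 = 0.1416.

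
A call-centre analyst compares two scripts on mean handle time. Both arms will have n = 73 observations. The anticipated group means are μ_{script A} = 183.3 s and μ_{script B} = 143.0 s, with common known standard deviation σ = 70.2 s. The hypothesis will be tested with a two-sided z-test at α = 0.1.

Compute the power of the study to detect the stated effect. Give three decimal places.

Standardized effect: d = |μ_{script A} − μ_{script B}| / σ = |183.3 − 143.0| / 70.2 = 0.5741
Noncentrality parameter: δ = d·√(n/2) = 0.5741 × √(73/2) = 3.4683
Two-sided α = 0.1 → critical value z_{0.05} = 1.645.
Power = Φ(δ − 1.645) + Φ(−δ − 1.645) = Φ(1.823) + Φ(-5.113) = 0.9659 + 0.0000 = 0.9659.

Power ≈ 0.966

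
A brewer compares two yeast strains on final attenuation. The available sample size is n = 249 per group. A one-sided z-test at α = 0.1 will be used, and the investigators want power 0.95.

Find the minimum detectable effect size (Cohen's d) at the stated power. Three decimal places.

d ≈ 0.262

Need Φ(δ − 1.282) = 0.95, so δ = 1.282 + 1.645 = 2.926.
δ = d·√(n/2) ⇒ d = δ/√(n/2) = 2.926/√(249/2) = 0.2623.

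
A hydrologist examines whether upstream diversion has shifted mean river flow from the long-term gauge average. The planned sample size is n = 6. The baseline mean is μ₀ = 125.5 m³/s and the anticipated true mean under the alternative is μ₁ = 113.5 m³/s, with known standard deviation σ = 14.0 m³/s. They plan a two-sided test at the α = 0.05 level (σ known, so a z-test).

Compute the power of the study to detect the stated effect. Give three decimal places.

Standardized effect: d = |μ₁ − μ₀| / σ = |113.5 − 125.5| / 14.0 = 0.8571
Noncentrality parameter: δ = d·√n = 0.8571 × √6 = 2.0996
Two-sided α = 0.05 → critical value z_{0.025} = 1.960.
Power = Φ(δ − 1.960) + Φ(−δ − 1.960) = Φ(0.140) + Φ(-4.060) = 0.5555 + 0.0000 = 0.5555.

Power ≈ 0.556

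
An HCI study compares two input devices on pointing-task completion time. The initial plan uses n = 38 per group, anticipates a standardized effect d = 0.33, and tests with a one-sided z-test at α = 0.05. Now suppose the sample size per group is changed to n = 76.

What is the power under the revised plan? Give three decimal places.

Power ≈ 0.652

With n = 76 per group: δ = d·√(n/2) = 0.33 × √(76/2) = 2.0343. Critical value z_{0.05} = 1.645.
Revised power = Φ(δ − 1.645) = Φ(0.389) = 0.6515.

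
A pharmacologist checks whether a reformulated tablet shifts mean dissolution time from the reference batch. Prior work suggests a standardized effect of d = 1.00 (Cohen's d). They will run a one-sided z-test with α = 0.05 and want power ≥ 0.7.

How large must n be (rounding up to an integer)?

n = 5

For power 0.7 need Φ(δ − z_{0.05}) = 0.7, so δ = z_{0.05} + z_{0.30} = 1.645 + 0.524 = 2.169.
δ = d·√n ⇒ n = (δ/d)² = (2.169 / 1.00)² = 4.71.
Round up to the next whole unit.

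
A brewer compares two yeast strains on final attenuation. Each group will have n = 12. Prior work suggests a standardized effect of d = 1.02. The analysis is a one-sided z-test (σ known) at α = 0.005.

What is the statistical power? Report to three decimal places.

Noncentrality parameter: δ = d·√(n/2) = 1.02 × √(12/2) = 2.4985
Critical value for a one-sided test at α = 0.005: z_α = 2.576.
Power = Φ(δ − 2.576) = Φ(-0.077) = 0.4692.

Power ≈ 0.469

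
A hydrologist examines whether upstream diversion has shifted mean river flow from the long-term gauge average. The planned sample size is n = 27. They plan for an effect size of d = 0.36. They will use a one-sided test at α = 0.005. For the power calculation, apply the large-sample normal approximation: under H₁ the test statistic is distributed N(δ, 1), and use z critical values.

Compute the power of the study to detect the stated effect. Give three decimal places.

Noncentrality parameter: δ = d·√n = 0.36 × √27 = 1.8706
Critical value for a one-sided test at α = 0.005: z_α = 2.576.
Power = Φ(δ − 2.576) = Φ(-0.705) = 0.2403.

Power ≈ 0.240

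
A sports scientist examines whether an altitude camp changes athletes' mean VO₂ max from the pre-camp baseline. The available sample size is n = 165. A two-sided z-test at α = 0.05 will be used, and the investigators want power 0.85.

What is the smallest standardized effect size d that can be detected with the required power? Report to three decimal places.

Required noncentrality: δ = z_{0.025} + z_{0.15} = 1.960 + 1.036 = 2.996.
(Lower-tail contribution to power is negligible for δ > 0.)
δ = d·√n ⇒ d = δ/√n = 2.996/√165 = 0.2333.

d ≈ 0.233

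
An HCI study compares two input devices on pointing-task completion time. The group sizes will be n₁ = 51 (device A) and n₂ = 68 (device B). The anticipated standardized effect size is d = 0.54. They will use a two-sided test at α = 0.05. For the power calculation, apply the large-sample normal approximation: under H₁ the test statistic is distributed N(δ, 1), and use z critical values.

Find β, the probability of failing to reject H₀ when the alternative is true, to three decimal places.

β ≈ 0.170

Noncentrality parameter: δ = d / √(1/n₁ + 1/n₂) = 0.54 / √(1/51 + 1/68) = 2.9151
Two-sided α = 0.05 → critical value z_{0.025} = 1.960.
Power = Φ(δ − 1.960) + Φ(−δ − 1.960) = Φ(0.955) + Φ(-4.875) = 0.8303 + 0.0000 = 0.8303.
Type II error: β = 1 − power = 1 − 0.8303 = 0.1697.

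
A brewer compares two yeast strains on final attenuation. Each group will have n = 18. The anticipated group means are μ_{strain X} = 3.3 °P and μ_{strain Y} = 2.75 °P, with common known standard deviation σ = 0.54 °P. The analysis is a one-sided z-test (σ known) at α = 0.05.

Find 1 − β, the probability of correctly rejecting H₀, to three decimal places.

Standardized effect: d = |μ_{strain X} − μ_{strain Y}| / σ = |3.3 − 2.75| / 0.54 = 1.0185
Noncentrality parameter: δ = d·√(n/2) = 1.0185 × √(18/2) = 3.0556
Critical value for a one-sided test at α = 0.05: z_α = 1.645.
Power = Φ(δ − 1.645) = Φ(1.411) = 0.9208.

Power ≈ 0.921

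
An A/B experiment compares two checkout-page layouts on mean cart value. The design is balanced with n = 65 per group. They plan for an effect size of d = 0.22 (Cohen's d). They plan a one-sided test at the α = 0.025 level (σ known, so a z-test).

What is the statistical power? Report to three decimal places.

Noncentrality parameter: δ = d·√(n/2) = 0.22 × √(65/2) = 1.2542
Critical value for a one-sided test at α = 0.025: z_α = 1.960.
Power = P(Z > 1.960 − δ) = Φ(-0.706) = 0.2402.

Power ≈ 0.240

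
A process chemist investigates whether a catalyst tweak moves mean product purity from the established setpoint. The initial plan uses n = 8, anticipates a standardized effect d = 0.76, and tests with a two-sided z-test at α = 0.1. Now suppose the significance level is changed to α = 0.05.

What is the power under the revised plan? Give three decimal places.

δ = d·√n = 0.76 × √8 = 2.1496 (unchanged). New critical value: z_{0.025} = 1.960.
Revised power = Φ(δ − 1.960) + Φ(−δ − 1.960) = Φ(0.190) + Φ(-4.110) = 0.5752 + 0.0000 = 0.5752.

Power ≈ 0.575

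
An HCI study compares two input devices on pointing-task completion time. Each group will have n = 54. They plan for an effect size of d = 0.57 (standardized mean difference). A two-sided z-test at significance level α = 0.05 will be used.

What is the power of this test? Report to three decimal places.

Power ≈ 0.842

Noncentrality parameter: δ = d·√(n/2) = 0.57 × √(54/2) = 2.9618
Critical value for a two-sided test at α = 0.05: z_{α/2} = 1.960.
Power = Φ(δ − 1.960) + Φ(−δ − 1.960) = Φ(1.002) + Φ(-4.922) = 0.8418 + 0.0000 = 0.8418.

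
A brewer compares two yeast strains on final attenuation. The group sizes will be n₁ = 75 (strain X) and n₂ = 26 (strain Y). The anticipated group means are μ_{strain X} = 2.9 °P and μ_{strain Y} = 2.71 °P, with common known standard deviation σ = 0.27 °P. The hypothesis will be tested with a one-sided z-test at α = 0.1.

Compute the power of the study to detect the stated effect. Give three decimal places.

Power ≈ 0.965

Standardized effect: d = |μ_{strain X} − μ_{strain Y}| / σ = |2.9 − 2.71| / 0.27 = 0.7037
Noncentrality parameter: δ = d / √(1/n₁ + 1/n₂) = 0.7037 / √(1/75 + 1/26) = 3.0920
One-sided α = 0.1 → critical value z_{0.1} = 1.282.
Power = Φ(δ − 1.282) = Φ(1.810) = 0.9649.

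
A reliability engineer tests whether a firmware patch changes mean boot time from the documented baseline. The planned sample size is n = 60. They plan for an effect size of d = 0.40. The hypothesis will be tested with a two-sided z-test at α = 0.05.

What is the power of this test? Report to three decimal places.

Noncentrality parameter: δ = d·√n = 0.40 × √60 = 3.0984
Two-sided α = 0.05 → critical value z_{0.025} = 1.960.
Power = Φ(δ − 1.960) + Φ(−δ − 1.960) = Φ(1.138) + Φ(-5.058) = 0.8725 + 0.0000 = 0.8725.

Power ≈ 0.873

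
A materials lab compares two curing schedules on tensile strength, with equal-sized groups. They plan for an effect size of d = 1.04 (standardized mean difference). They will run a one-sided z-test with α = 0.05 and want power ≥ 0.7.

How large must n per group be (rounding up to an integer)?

n = 9 per group

Set Φ(δ − 1.645) = 0.7; then δ − 1.645 = Φ⁻¹(0.7) = 0.524, giving δ = 2.169.
δ = d·√(n/2) ⇒ n = 2(δ/d)² = 2 × (2.169 / 1.04)² = 8.70.
Round up to the next whole unit.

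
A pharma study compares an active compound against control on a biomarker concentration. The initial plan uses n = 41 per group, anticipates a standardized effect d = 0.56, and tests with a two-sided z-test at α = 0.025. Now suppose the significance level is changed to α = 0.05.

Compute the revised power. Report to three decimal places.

Power ≈ 0.718

δ = d·√(n/2) = 0.56 × √(41/2) = 2.5355 (unchanged). New critical value: z_{0.025} = 1.960.
Revised power = Φ(δ − 1.960) + Φ(−δ − 1.960) = Φ(0.576) + Φ(-4.495) = 0.7175 + 0.0000 = 0.7175.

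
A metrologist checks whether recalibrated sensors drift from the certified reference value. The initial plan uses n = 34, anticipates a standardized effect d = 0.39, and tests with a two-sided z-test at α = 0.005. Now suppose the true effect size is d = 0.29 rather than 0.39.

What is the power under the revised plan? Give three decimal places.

With d = 0.29: δ = d·√n = 0.29 × √34 = 1.6910. Critical value z_{0.0025} = 2.807.
Revised power = Φ(δ − 2.807) + Φ(−δ − 2.807) = Φ(-1.116) + Φ(-4.498) = 0.1322 + 0.0000 = 0.1322.

Power ≈ 0.132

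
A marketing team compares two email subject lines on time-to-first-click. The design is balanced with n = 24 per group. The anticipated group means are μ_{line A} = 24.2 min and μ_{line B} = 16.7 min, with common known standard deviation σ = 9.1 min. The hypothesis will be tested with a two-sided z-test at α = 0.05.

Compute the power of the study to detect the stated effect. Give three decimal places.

Power ≈ 0.815

Standardized effect: d = |μ_{line A} − μ_{line B}| / σ = |24.2 − 16.7| / 9.1 = 0.8242
Noncentrality parameter: δ = d·√(n/2) = 0.8242 × √(24/2) = 2.8550
Critical value for a two-sided test at α = 0.05: z_{α/2} = 1.960.
Power = Φ(δ − 1.960) + Φ(−δ − 1.960) = Φ(0.895) + Φ(-4.815) = 0.8146 + 0.0000 = 0.8146.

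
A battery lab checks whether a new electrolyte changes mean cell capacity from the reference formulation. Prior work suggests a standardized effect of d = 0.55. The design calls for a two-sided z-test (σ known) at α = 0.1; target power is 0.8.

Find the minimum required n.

n = 21

Set Φ(δ − 1.645) = 0.8; then δ − 1.645 = Φ⁻¹(0.8) = 0.842, giving δ = 2.486.
(For δ > 0 the lower-tail rejection region contributes negligibly to power, so the one-term inversion is standard.)
δ = d·√n ⇒ n = (δ/d)² = (2.486 / 0.55)² = 20.44.
Round up to the next whole unit.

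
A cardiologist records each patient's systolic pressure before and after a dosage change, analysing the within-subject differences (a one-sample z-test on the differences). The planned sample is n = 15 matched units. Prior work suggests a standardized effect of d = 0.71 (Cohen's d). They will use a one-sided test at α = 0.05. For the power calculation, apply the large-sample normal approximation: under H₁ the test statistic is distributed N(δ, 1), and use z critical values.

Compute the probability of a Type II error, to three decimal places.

β ≈ 0.135

Noncentrality parameter: δ = d·√n = 0.71 × √15 = 2.7498
Critical value for a one-sided test at α = 0.05: z_α = 1.645.
Power = P(Z > 1.645 − δ) = Φ(1.105) = 0.8654.
Type II error: β = 1 − power = 1 − 0.8654 = 0.1346.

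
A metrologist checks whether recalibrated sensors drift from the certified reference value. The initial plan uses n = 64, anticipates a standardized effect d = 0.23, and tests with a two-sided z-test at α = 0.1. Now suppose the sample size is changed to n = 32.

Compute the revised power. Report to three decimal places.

Power ≈ 0.367

With n = 32: δ = d·√n = 0.23 × √32 = 1.3011. Critical value z_{0.05} = 1.645.
Revised power = Φ(δ − 1.645) + Φ(−δ − 1.645) = Φ(-0.344) + Φ(-2.946) = 0.3655 + 0.0016 = 0.3671.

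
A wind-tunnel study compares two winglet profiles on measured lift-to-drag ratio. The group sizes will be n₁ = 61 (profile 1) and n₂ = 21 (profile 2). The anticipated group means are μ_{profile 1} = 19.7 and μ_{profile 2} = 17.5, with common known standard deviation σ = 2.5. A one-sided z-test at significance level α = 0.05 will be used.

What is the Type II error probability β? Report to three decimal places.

β ≈ 0.033

Standardized effect: d = |μ_{profile 1} − μ_{profile 2}| / σ = |19.7 − 17.5| / 2.5 = 0.8800
Noncentrality parameter: δ = d / √(1/n₁ + 1/n₂) = 0.8800 / √(1/61 + 1/21) = 3.4782
Critical value for a one-sided test at α = 0.05: z_α = 1.645.
Power = Φ(δ − 1.645) = Φ(1.833) = 0.9666.
Type II error: β = 1 − power = 1 − 0.9666 = 0.0334.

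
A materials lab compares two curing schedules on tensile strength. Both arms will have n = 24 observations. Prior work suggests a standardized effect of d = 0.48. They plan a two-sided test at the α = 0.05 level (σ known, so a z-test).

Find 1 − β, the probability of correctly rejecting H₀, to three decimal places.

Power ≈ 0.383

Noncentrality parameter: δ = d·√(n/2) = 0.48 × √(24/2) = 1.6628
Two-sided α = 0.05 → critical value z_{0.025} = 1.960.
Power = Φ(δ − 1.960) + Φ(−δ − 1.960) = Φ(-0.297) + Φ(-3.623) = 0.3832 + 0.0001 = 0.3833.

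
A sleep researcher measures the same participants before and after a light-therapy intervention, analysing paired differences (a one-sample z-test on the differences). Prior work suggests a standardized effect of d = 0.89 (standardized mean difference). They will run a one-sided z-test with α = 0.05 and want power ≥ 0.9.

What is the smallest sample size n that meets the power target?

n = 11

For power 0.9 need Φ(δ − z_{0.05}) = 0.9, so δ = z_{0.05} + z_{0.10} = 1.645 + 1.282 = 2.926.
δ = d·√n ⇒ n = (δ/d)² = (2.926 / 0.89)² = 10.81.
Round up to the next whole unit.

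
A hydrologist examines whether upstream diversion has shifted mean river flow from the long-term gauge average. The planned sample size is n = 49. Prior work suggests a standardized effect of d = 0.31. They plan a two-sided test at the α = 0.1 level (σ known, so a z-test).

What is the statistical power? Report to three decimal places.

Noncentrality parameter: δ = d·√n = 0.31 × √49 = 2.1700
Two-sided α = 0.1 → critical value z_{0.05} = 1.645.
Power = Φ(δ − 1.645) + Φ(−δ − 1.645) = Φ(0.525) + Φ(-3.815) = 0.7003 + 0.0001 = 0.7003.

Power ≈ 0.700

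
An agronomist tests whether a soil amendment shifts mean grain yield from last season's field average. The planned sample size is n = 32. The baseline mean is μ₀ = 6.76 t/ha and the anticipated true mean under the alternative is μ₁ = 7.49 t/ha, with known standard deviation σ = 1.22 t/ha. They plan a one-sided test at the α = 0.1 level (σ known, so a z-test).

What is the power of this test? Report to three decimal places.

Standardized effect: d = |μ₁ − μ₀| / σ = |7.49 − 6.76| / 1.22 = 0.5984
Noncentrality parameter: δ = d·√n = 0.5984 × √32 = 3.3848
One-sided α = 0.1 → critical value z_{0.1} = 1.282.
Power = P(Z > 1.282 − δ) = Φ(2.103) = 0.9823.

Power ≈ 0.982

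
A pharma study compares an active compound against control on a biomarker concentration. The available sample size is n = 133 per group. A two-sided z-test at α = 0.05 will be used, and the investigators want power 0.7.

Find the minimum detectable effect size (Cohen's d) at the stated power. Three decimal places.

Required noncentrality: δ = z_{0.025} + z_{0.30} = 1.960 + 0.524 = 2.484.
(Lower-tail contribution to power is negligible for δ > 0.)
δ = d·√(n/2) ⇒ d = δ/√(n/2) = 2.484/√(133/2) = 0.3047.

d ≈ 0.305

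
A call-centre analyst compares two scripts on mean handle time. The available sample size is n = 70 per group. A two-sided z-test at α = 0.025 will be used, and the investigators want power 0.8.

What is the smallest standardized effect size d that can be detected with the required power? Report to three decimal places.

Required noncentrality: δ = z_{0.0125} + z_{0.20} = 2.241 + 0.842 = 3.083.
(The second rejection-region term Φ(−δ − z_{α/2}) is negligible and dropped.)
δ = d·√(n/2) ⇒ d = δ/√(n/2) = 3.083/√(70/2) = 0.5211.

d ≈ 0.521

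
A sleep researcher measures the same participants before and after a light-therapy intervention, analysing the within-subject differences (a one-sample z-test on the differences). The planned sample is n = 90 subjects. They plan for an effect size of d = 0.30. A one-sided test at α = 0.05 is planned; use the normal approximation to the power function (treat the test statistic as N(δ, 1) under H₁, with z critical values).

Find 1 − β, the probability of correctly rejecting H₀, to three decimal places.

Power ≈ 0.885

Noncentrality parameter: δ = d·√n = 0.30 × √90 = 2.8460
Critical value for a one-sided test at α = 0.05: z_α = 1.645.
Power = P(Z > 1.645 − δ) = Φ(1.201) = 0.8852.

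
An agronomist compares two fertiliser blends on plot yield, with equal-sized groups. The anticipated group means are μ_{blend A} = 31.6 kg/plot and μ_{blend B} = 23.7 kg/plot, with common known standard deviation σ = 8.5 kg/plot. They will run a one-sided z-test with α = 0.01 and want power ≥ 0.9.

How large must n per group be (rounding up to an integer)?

Standardized effect: d = |μ_{blend A} − μ_{blend B}| / σ = |31.6 − 23.7| / 8.5 = 0.9294
Set Φ(δ − 2.326) = 0.9; then δ − 2.326 = Φ⁻¹(0.9) = 1.282, giving δ = 3.608.
δ = d·√(n/2) ⇒ n = 2(δ/d)² = 2 × (3.608 / 0.9294)² = 30.14.
Round up to the next whole unit.

n = 31 per group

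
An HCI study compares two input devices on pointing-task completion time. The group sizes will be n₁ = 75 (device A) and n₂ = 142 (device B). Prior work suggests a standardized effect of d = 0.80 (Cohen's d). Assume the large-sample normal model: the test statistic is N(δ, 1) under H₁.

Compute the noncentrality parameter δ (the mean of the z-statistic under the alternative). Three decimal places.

δ ≈ 5.604

The noncentrality parameter scales effect size by the design's sample-size factor: δ = d / √(1/n₁ + 1/n₂) = 0.80 / √(1/75 + 1/142) = 5.6045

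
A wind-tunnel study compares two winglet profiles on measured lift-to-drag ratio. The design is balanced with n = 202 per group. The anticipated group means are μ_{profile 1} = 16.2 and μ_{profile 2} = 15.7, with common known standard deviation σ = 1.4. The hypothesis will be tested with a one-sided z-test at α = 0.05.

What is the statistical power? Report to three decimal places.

Power ≈ 0.974

Standardized effect: d = |μ_{profile 1} − μ_{profile 2}| / σ = |16.2 − 15.7| / 1.4 = 0.3571
Noncentrality parameter: δ = d·√(n/2) = 0.3571 × √(202/2) = 3.5892
One-sided α = 0.05 → critical value z_{0.05} = 1.645.
Power = Φ(δ − 1.645) = Φ(1.944) = 0.9741.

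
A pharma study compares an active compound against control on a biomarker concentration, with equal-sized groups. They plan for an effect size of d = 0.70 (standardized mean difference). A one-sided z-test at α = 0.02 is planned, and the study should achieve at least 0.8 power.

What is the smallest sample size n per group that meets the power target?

n = 35 per group

For power 0.8 need Φ(δ − z_{0.02}) = 0.8, so δ = z_{0.02} + z_{0.20} = 2.054 + 0.842 = 2.895.
δ = d·√(n/2) ⇒ n = 2(δ/d)² = 2 × (2.895 / 0.70)² = 34.22.
Round up to the next whole unit.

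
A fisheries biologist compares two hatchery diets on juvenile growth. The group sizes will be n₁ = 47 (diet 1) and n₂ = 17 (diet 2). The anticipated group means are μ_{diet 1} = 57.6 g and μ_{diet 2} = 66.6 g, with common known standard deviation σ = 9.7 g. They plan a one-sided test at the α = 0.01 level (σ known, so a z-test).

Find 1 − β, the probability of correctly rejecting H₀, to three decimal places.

Standardized effect: d = |μ_{diet 1} − μ_{diet 2}| / σ = |57.6 − 66.6| / 9.7 = 0.9278
Noncentrality parameter: δ = d / √(1/n₁ + 1/n₂) = 0.9278 / √(1/47 + 1/17) = 3.2783
One-sided α = 0.01 → critical value z_{0.01} = 2.326.
Power = P(Z > 2.326 − δ) = Φ(0.952) = 0.8294.

Power ≈ 0.829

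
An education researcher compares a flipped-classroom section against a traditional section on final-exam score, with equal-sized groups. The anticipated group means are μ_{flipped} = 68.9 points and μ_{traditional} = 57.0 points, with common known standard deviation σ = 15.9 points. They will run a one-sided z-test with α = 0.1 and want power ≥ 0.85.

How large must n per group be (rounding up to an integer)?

n = 20 per group

Standardized effect: d = |μ_{flipped} − μ_{traditional}| / σ = |68.9 − 57.0| / 15.9 = 0.7484
For power 0.85 need Φ(δ − z_{0.1}) = 0.85, so δ = z_{0.1} + z_{0.15} = 1.282 + 1.036 = 2.318.
δ = d·√(n/2) ⇒ n = 2(δ/d)² = 2 × (2.318 / 0.7484)² = 19.18.
Rounding up, n = 20 per group.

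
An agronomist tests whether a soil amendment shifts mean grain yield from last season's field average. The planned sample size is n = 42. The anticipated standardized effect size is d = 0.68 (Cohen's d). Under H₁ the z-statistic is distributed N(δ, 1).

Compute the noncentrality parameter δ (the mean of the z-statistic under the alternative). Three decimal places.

The noncentrality parameter scales effect size by the design's sample-size factor: δ = d·√n = 0.68 × √42 = 4.4069

δ ≈ 4.407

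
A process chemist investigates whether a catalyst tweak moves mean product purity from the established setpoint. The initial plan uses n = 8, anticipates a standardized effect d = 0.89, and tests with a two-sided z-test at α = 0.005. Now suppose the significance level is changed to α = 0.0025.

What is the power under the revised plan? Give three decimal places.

Power ≈ 0.306

δ = d·√n = 0.89 × √8 = 2.5173 (unchanged). New critical value: z_{0.0013} = 3.023.
Revised power = Φ(δ − 3.023) + Φ(−δ − 3.023) = Φ(-0.506) + Φ(-5.541) = 0.3064 + 0.0000 = 0.3064.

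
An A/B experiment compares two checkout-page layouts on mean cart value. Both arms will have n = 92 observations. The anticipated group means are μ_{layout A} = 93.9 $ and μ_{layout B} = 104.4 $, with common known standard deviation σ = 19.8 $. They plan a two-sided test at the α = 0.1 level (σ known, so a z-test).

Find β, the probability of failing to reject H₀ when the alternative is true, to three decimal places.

Standardized effect: d = |μ_{layout A} − μ_{layout B}| / σ = |93.9 − 104.4| / 19.8 = 0.5303
Noncentrality parameter: δ = d·√(n/2) = 0.5303 × √(92/2) = 3.5967
Two-sided α = 0.1 → critical value z_{0.05} = 1.645.
Power = Φ(δ − 1.645) + Φ(−δ − 1.645) = Φ(1.952) + Φ(-5.242) = 0.9745 + 0.0000 = 0.9745.
Type II error: β = 1 − power = 1 − 0.9745 = 0.0255.

β ≈ 0.025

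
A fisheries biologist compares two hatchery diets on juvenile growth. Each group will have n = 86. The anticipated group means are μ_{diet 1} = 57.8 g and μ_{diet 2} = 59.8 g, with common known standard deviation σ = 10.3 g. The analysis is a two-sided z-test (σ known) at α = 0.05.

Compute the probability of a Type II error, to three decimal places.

β ≈ 0.753

Standardized effect: d = |μ_{diet 1} − μ_{diet 2}| / σ = |57.8 − 59.8| / 10.3 = 0.1942
Noncentrality parameter: δ = d·√(n/2) = 0.1942 × √(86/2) = 1.2733
Two-sided α = 0.05 → critical value z_{0.025} = 1.960.
Power = Φ(δ − 1.960) + Φ(−δ − 1.960) = Φ(-0.687) + Φ(-3.233) = 0.2461 + 0.0006 = 0.2468.
Type II error: β = 1 − power = 1 − 0.2468 = 0.7532.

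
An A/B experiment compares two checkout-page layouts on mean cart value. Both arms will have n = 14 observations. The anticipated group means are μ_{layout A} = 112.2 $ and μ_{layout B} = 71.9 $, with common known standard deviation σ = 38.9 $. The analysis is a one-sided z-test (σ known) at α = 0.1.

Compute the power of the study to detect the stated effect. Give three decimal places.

Standardized effect: d = |μ_{layout A} − μ_{layout B}| / σ = |112.2 − 71.9| / 38.9 = 1.0360
Noncentrality parameter: δ = d·√(n/2) = 1.0360 × √(14/2) = 2.7410
Critical value for a one-sided test at α = 0.1: z_α = 1.282.
Power = Φ(δ − 1.282) = Φ(1.459) = 0.9278.

Power ≈ 0.928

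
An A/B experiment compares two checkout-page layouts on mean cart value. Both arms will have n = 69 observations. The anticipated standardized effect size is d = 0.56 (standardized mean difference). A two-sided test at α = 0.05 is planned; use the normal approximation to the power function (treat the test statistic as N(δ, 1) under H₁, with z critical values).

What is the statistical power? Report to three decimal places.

Noncentrality parameter: δ = d·√(n/2) = 0.56 × √(69/2) = 3.2893
Critical value for a two-sided test at α = 0.05: z_{α/2} = 1.960.
Power = Φ(δ − 1.960) + Φ(−δ − 1.960) = Φ(1.329) + Φ(-5.249) = 0.9081 + 0.0000 = 0.9081.

Power ≈ 0.908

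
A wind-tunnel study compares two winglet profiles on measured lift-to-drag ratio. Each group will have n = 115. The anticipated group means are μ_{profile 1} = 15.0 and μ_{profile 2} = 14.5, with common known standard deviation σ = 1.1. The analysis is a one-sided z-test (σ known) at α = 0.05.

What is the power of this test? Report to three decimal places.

Power ≈ 0.964

Standardized effect: d = |μ_{profile 1} − μ_{profile 2}| / σ = |15.0 − 14.5| / 1.1 = 0.4545
Noncentrality parameter: λ = d·√(n/2) = 0.4545 × √(115/2) = 3.4468
One-sided α = 0.05 → critical value z_{0.05} = 1.645.
Power = P(Z > 1.645 − λ) = Φ(1.802) = 0.9642.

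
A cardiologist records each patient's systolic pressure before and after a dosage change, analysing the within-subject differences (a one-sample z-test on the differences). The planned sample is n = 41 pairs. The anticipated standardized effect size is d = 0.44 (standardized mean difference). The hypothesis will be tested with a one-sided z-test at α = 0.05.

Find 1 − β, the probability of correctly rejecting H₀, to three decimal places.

Power ≈ 0.880

Noncentrality parameter: δ = d·√n = 0.44 × √41 = 2.8174
Critical value for a one-sided test at α = 0.05: z_α = 1.645.
Power = Φ(δ − 1.645) = Φ(1.173) = 0.8795.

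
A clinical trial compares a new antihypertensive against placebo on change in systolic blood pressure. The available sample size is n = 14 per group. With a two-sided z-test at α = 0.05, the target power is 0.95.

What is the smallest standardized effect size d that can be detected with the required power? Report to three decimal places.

Need Φ(δ − 1.960) = 0.95, so δ = 1.960 + 1.645 = 3.605.
(The second rejection-region term Φ(−δ − z_{α/2}) is negligible and dropped.)
δ = d·√(n/2) ⇒ d = δ/√(n/2) = 3.605/√(14/2) = 1.3625.

d ≈ 1.362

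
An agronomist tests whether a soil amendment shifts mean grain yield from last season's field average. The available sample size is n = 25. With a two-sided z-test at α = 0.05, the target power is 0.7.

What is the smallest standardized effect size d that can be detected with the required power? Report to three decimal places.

d ≈ 0.497

Required noncentrality: δ = z_{0.025} + z_{0.30} = 1.960 + 0.524 = 2.484.
(Lower-tail contribution to power is negligible for δ > 0.)
δ = d·√n ⇒ d = δ/√n = 2.484/√25 = 0.4969.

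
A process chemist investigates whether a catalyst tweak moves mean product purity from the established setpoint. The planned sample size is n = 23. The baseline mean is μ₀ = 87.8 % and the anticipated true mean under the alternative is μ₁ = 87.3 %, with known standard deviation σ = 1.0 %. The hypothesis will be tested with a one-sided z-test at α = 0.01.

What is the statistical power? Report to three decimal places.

Power ≈ 0.529

Standardized effect: d = |μ₁ − μ₀| / σ = |87.3 − 87.8| / 1.0 = 0.5000
Noncentrality parameter: δ = d·√n = 0.5000 × √23 = 2.3979
Critical value for a one-sided test at α = 0.01: z_α = 2.326.
Power = Φ(δ − 2.326) = Φ(0.072) = 0.5285.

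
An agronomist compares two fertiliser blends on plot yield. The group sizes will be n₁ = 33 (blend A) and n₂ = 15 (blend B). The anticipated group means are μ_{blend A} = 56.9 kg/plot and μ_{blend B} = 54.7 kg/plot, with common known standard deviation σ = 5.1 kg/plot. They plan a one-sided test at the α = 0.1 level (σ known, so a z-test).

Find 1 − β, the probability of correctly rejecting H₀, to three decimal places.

Power ≈ 0.541

Standardized effect: d = |μ_{blend A} − μ_{blend B}| / σ = |56.9 − 54.7| / 5.1 = 0.4314
Noncentrality parameter: δ = d / √(1/n₁ + 1/n₂) = 0.4314 / √(1/33 + 1/15) = 1.3853
One-sided α = 0.1 → critical value z_{0.1} = 1.282.
Power = Φ(δ − 1.282) = Φ(0.104) = 0.5413.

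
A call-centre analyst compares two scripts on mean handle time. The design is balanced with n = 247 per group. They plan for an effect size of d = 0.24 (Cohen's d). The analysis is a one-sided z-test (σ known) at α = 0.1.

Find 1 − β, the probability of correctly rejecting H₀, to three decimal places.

Power ≈ 0.917

Noncentrality parameter: δ = d·√(n/2) = 0.24 × √(247/2) = 2.6671
Critical value for a one-sided test at α = 0.1: z_α = 1.282.
Power = Φ(δ − 1.282) = Φ(1.386) = 0.9171.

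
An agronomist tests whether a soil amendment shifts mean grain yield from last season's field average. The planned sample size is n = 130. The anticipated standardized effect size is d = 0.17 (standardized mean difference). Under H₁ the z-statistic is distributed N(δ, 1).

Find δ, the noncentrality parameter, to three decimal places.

δ ≈ 1.938

δ = d·√n = 0.17 × √130 = 1.9383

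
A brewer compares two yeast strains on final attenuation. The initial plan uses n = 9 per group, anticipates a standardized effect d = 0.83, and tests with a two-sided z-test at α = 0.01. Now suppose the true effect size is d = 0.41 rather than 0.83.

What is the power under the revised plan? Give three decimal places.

With d = 0.41: δ = d·√(n/2) = 0.41 × √(9/2) = 0.8697. Critical value z_{0.005} = 2.576.
Revised power = Φ(δ − 2.576) + Φ(−δ − 2.576) = Φ(-1.706) + Φ(-3.446) = 0.0440 + 0.0003 = 0.0443.

Power ≈ 0.044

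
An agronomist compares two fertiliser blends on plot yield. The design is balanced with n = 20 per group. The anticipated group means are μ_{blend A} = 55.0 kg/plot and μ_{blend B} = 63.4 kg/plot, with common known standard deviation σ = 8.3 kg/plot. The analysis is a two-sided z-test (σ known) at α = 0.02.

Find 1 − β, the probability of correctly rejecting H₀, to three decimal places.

Power ≈ 0.809

Standardized effect: d = |μ_{blend A} − μ_{blend B}| / σ = |55.0 − 63.4| / 8.3 = 1.0120
Noncentrality parameter: δ = d·√(n/2) = 1.0120 × √(20/2) = 3.2004
Critical value for a two-sided test at α = 0.02: z_{α/2} = 2.326.
Power = Φ(δ − 2.326) + Φ(−δ − 2.326) = Φ(0.874) + Φ(-5.527) = 0.8089 + 0.0000 = 0.8089.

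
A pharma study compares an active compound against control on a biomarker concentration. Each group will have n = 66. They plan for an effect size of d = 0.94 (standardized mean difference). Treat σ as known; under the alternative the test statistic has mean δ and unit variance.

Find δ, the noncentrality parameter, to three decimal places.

δ ≈ 5.400

The noncentrality parameter scales effect size by the design's sample-size factor: δ = d·√(n/2) = 0.94 × √(66/2) = 5.3999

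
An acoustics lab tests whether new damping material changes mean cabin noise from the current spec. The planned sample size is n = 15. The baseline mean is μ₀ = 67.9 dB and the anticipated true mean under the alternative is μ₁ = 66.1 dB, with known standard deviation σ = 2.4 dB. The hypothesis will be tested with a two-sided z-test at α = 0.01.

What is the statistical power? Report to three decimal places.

Standardized effect: d = |μ₁ − μ₀| / σ = |66.1 − 67.9| / 2.4 = 0.7500
Noncentrality parameter: λ = d·√n = 0.7500 × √15 = 2.9047
Two-sided α = 0.01 → critical value z_{0.005} = 2.576.
Power = Φ(λ − 2.576) + Φ(−λ − 2.576) = Φ(0.329) + Φ(-5.481) = 0.6289 + 0.0000 = 0.6289.

Power ≈ 0.629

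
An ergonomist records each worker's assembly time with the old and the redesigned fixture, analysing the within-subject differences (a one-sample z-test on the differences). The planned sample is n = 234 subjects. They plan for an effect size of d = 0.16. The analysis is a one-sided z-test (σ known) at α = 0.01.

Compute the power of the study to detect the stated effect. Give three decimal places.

Power ≈ 0.548

Noncentrality parameter: λ = d·√n = 0.16 × √234 = 2.4475
Critical value for a one-sided test at α = 0.01: z_α = 2.326.
Power = Φ(λ − 2.326) = Φ(0.121) = 0.5482.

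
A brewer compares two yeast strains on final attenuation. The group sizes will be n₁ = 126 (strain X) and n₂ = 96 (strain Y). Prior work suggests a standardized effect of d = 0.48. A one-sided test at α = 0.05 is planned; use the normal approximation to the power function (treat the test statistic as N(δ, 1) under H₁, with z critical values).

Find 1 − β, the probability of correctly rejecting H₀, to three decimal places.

Power ≈ 0.971

Noncentrality parameter: δ = d / √(1/n₁ + 1/n₂) = 0.48 / √(1/126 + 1/96) = 3.5431
Critical value for a one-sided test at α = 0.05: z_α = 1.645.
Power = Φ(δ − 1.645) = Φ(1.898) = 0.9712.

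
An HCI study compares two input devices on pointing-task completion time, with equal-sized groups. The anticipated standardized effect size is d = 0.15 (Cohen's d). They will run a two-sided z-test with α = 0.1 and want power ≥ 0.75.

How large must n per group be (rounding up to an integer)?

n = 479 per group

Set Φ(δ − 1.645) = 0.75; then δ − 1.645 = Φ⁻¹(0.75) = 0.674, giving δ = 2.319.
(For δ > 0 the lower-tail rejection region contributes negligibly to power, so the one-term inversion is standard.)
δ = d·√(n/2) ⇒ n = 2(δ/d)² = 2 × (2.319 / 0.15)² = 478.16.
Round up to the next whole unit.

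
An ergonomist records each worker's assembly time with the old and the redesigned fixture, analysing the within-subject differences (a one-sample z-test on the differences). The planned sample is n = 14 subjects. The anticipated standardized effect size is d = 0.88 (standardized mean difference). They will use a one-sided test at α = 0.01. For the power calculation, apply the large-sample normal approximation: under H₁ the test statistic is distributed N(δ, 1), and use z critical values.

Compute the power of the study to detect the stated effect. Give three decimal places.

Noncentrality parameter: δ = d·√n = 0.88 × √14 = 3.2927
Critical value for a one-sided test at α = 0.01: z_α = 2.326.
Power = P(Z > 2.326 − δ) = Φ(0.966) = 0.8331.

Power ≈ 0.833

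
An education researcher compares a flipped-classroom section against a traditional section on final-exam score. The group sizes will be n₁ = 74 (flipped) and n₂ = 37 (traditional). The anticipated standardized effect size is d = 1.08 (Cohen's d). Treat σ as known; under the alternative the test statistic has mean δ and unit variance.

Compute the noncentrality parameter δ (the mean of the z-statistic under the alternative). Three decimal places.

δ = d / √(1/n₁ + 1/n₂) = 1.08 / √(1/74 + 1/37) = 5.3639

δ ≈ 5.364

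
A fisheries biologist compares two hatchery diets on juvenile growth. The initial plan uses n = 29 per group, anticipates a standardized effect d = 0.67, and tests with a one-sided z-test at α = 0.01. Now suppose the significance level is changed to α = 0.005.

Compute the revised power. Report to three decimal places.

Power ≈ 0.490

δ = d·√(n/2) = 0.67 × √(29/2) = 2.5513 (unchanged). New critical value: z_{0.005} = 2.576.
Revised power = Φ(δ − 2.576) = Φ(-0.025) = 0.4902.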